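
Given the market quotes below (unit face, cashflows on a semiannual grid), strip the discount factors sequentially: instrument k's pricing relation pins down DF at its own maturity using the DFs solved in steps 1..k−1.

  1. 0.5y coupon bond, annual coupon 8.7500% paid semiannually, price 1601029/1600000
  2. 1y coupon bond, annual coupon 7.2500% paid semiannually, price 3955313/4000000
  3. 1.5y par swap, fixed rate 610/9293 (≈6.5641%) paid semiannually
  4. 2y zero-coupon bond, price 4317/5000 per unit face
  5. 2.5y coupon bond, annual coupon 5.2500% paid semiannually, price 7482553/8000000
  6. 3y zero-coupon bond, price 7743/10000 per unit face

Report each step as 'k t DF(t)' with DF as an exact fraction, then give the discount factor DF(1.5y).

1 1/2 9587/10000
2 1 9207/10000
3 3/2 1817/2000
4 2 4317/5000
5 5/2 409/500
6 3 7743/10000
DF(1.5y) = 1817/2000 ≈ 0.908500

step 1 [0.5y] bond c/2=7/160: DF=(1601029/1600000 − 7/160·(0))/(1+7/160) = 9587/10000 ≈ 0.958700
step 2 [1y] bond c/2=29/800: DF=(3955313/4000000 − 29/800·(0.958700))/(1+29/800) = 9207/10000 ≈ 0.920700
step 3 [1.5y] swap r/2=305/9293: DF=(1 − 305/9293·(0.958700+0.920700))/(1+305/9293) = 1817/2000 ≈ 0.908500
step 4 [2y] zero: DF = P = 4317/5000 ≈ 0.863400
step 5 [2.5y] bond c/2=21/800: DF=(7482553/8000000 − 21/800·(0.958700+0.920700+0.908500+0.863400))/(1+21/800) = 409/500 ≈ 0.818000
step 6 [3y] zero: DF = P = 7743/10000 ≈ 0.774300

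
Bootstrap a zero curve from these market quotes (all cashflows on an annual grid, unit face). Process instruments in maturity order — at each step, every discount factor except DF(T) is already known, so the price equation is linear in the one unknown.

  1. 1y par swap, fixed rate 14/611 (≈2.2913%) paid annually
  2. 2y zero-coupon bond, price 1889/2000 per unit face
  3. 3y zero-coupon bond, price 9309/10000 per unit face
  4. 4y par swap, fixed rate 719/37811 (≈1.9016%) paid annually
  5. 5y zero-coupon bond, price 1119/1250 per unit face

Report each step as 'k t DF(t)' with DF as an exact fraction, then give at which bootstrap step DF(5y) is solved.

1 1 611/625
2 2 1889/2000
3 3 9309/10000
4 4 9281/10000
5 5 1119/1250
DF(5y) is solved at step 5

step 1 [1y] swap r/1=14/611: DF=(1 − 14/611·(0))/(1+14/611) = 611/625 ≈ 0.977600
step 2 [2y] zero: DF = P = 1889/2000 ≈ 0.944500
step 3 [3y] zero: DF = P = 9309/10000 ≈ 0.930900
step 4 [4y] swap r/1=719/37811: DF=(1 − 719/37811·(0.977600+0.944500+0.930900))/(1+719/37811) = 9281/10000 ≈ 0.928100
step 5 [5y] zero: DF = P = 1119/1250 ≈ 0.895200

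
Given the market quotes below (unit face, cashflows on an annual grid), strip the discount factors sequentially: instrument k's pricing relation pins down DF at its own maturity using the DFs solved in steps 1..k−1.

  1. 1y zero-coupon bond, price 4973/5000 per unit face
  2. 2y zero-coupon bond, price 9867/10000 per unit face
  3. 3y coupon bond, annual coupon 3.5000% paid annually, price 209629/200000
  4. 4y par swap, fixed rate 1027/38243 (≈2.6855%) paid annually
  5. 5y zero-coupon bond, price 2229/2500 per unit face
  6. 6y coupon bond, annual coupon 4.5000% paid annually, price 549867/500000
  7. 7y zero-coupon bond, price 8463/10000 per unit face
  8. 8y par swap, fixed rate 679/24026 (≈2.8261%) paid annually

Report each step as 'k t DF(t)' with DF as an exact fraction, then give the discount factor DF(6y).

1 1 4973/5000
2 2 9867/10000
3 3 9457/10000
4 4 8973/10000
5 5 2229/2500
6 6 8493/10000
7 7 8463/10000
8 8 7963/10000
DF(6y) = 8493/10000 ≈ 0.849300

step 1 [1y] zero: DF = P = 4973/5000 ≈ 0.994600
step 2 [2y] zero: DF = P = 9867/10000 ≈ 0.986700
step 3 [3y] bond c/1=7/200: DF=(209629/200000 − 7/200·(0.994600+0.986700))/(1+7/200) = 9457/10000 ≈ 0.945700
step 4 [4y] swap r/1=1027/38243: DF=(1 − 1027/38243·(0.994600+0.986700+0.945700))/(1+1027/38243) = 8973/10000 ≈ 0.897300
step 5 [5y] zero: DF = P = 2229/2500 ≈ 0.891600
step 6 [6y] bond c/1=9/200: DF=(549867/500000 − 9/200·(0.994600+0.986700+0.945700+0.897300+0.891600))/(1+9/200) = 8493/10000 ≈ 0.849300
step 7 [7y] zero: DF = P = 8463/10000 ≈ 0.846300
step 8 [8y] swap r/1=679/24026: DF=(1 − 679/24026·(0.994600+0.986700+0.945700+0.897300+0.891600+0.849300+0.846300))/(1+679/24026) = 7963/10000 ≈ 0.796300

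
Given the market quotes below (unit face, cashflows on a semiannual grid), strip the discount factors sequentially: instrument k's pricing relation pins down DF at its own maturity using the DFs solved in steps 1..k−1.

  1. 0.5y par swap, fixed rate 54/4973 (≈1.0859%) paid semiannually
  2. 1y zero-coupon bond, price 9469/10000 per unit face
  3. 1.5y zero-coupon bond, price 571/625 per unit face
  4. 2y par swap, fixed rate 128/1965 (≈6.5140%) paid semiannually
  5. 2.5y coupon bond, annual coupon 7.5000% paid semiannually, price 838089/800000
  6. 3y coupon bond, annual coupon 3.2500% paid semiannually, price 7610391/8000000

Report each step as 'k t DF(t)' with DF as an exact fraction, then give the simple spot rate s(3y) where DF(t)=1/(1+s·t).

1 1/2 4973/5000
2 1 9469/10000
3 3/2 571/625
4 2 549/625
5 5/2 2187/2500
6 3 539/625
s(3y) = (1/(539/625) − 1)/(3) = 86/1617 ≈ 5.3185%

step 1 [0.5y] swap r/2=27/4973: DF=(1 − 27/4973·(0))/(1+27/4973) = 4973/5000 ≈ 0.994600
step 2 [1y] zero: DF = P = 9469/10000 ≈ 0.946900
step 3 [1.5y] zero: DF = P = 571/625 ≈ 0.913600
step 4 [2y] swap r/2=64/1965: DF=(1 − 64/1965·(0.994600+0.946900+0.913600))/(1+64/1965) = 549/625 ≈ 0.878400
step 5 [2.5y] bond c/2=3/80: DF=(838089/800000 − 3/80·(0.994600+0.946900+0.913600+0.878400))/(1+3/80) = 2187/2500 ≈ 0.874800
step 6 [3y] bond c/2=13/800: DF=(7610391/8000000 − 13/800·(0.994600+0.946900+0.913600+0.878400+0.874800))/(1+13/800) = 539/625 ≈ 0.862400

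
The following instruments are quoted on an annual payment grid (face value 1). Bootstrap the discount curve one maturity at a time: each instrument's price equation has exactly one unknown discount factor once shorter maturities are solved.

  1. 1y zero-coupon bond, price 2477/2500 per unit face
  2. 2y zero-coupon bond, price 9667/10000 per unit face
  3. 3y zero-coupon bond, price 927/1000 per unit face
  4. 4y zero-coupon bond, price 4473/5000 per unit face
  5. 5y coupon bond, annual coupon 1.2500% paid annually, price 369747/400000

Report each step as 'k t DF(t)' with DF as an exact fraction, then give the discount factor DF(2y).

step 1 [1y] zero: DF = P = 2477/2500 ≈ 0.990800
step 2 [2y] zero: DF = P = 9667/10000 ≈ 0.966700
step 3 [3y] zero: DF = P = 927/1000 ≈ 0.927000
step 4 [4y] zero: DF = P = 4473/5000 ≈ 0.894600
step 5 [5y] bond c/1=1/80: DF=(369747/400000 − 1/80·(0.990800+0.966700+0.927000+0.894600))/(1+1/80) = 8663/10000 ≈ 0.866300

1 1 2477/2500
2 2 9667/10000
3 3 927/1000
4 4 4473/5000
5 5 8663/10000
DF(2y) = 9667/10000 ≈ 0.966700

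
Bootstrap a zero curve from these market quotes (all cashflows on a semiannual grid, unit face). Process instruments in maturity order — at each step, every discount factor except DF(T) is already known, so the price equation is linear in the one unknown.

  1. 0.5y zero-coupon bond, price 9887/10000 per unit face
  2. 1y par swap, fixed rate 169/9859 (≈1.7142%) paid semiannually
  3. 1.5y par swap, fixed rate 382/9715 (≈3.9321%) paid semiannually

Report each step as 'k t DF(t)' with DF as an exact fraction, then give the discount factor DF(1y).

step 1 [0.5y] zero: DF = P = 9887/10000 ≈ 0.988700
step 2 [1y] swap r/2=169/19718: DF=(1 − 169/19718·(0.988700))/(1+169/19718) = 9831/10000 ≈ 0.983100
step 3 [1.5y] swap r/2=191/9715: DF=(1 − 191/9715·(0.988700+0.983100))/(1+191/9715) = 9427/10000 ≈ 0.942700

1 1/2 9887/10000
2 1 9831/10000
3 3/2 9427/10000
DF(1y) = 9831/10000 ≈ 0.983100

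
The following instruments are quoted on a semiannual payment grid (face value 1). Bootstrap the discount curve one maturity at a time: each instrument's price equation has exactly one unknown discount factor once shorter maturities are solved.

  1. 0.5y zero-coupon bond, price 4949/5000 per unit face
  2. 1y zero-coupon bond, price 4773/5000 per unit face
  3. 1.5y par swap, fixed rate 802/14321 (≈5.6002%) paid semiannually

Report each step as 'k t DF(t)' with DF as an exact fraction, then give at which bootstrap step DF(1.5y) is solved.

1 1/2 4949/5000
2 1 4773/5000
3 3/2 4599/5000
DF(1.5y) is solved at step 3

step 1 [0.5y] zero: DF = P = 4949/5000 ≈ 0.989800
step 2 [1y] zero: DF = P = 4773/5000 ≈ 0.954600
step 3 [1.5y] swap r/2=401/14321: DF=(1 − 401/14321·(0.989800+0.954600))/(1+401/14321) = 4599/5000 ≈ 0.919800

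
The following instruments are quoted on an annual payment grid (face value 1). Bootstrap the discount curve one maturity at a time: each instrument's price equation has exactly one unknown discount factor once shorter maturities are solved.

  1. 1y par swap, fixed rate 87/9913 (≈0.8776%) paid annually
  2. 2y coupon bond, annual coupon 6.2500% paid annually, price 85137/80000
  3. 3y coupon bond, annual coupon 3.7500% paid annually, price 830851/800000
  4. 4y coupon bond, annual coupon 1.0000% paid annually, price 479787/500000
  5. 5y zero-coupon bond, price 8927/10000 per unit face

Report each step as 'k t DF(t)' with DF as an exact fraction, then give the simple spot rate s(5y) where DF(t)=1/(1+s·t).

step 1 [1y] swap r/1=87/9913: DF=(1 − 87/9913·(0))/(1+87/9913) = 9913/10000 ≈ 0.991300
step 2 [2y] bond c/1=1/16: DF=(85137/80000 − 1/16·(0.991300))/(1+1/16) = 9433/10000 ≈ 0.943300
step 3 [3y] bond c/1=3/80: DF=(830851/800000 − 3/80·(0.991300+0.943300))/(1+3/80) = 9311/10000 ≈ 0.931100
step 4 [4y] bond c/1=1/100: DF=(479787/500000 − 1/100·(0.991300+0.943300+0.931100))/(1+1/100) = 9217/10000 ≈ 0.921700
step 5 [5y] zero: DF = P = 8927/10000 ≈ 0.892700

1 1 9913/10000
2 2 9433/10000
3 3 9311/10000
4 4 9217/10000
5 5 8927/10000
s(5y) = (1/(8927/10000) − 1)/(5) = 1073/44635 ≈ 2.4039%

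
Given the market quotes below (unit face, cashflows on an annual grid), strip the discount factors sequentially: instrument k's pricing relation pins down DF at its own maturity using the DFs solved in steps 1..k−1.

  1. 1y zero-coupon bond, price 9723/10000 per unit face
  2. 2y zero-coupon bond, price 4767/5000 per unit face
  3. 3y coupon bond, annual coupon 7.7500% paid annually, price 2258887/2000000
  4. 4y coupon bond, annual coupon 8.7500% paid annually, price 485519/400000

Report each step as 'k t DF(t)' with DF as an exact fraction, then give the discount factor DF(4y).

1 1 9723/10000
2 2 4767/5000
3 3 9097/10000
4 4 111/125
DF(4y) = 111/125 ≈ 0.888000

step 1 [1y] zero: DF = P = 9723/10000 ≈ 0.972300
step 2 [2y] zero: DF = P = 4767/5000 ≈ 0.953400
step 3 [3y] bond c/1=31/400: DF=(2258887/2000000 − 31/400·(0.972300+0.953400))/(1+31/400) = 9097/10000 ≈ 0.909700
step 4 [4y] bond c/1=7/80: DF=(485519/400000 − 7/80·(0.972300+0.953400+0.909700))/(1+7/80) = 111/125 ≈ 0.888000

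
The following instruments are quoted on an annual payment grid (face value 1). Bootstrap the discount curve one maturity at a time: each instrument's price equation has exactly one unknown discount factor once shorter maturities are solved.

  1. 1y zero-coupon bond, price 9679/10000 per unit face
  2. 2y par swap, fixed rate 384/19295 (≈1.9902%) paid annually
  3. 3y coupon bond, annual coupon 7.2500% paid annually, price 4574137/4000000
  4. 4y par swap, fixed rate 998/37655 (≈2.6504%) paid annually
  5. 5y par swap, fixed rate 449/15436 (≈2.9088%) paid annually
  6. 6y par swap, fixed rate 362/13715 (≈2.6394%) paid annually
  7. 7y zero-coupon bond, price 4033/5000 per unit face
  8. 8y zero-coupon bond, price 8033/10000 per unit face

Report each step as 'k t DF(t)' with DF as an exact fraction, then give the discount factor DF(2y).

1 1 9679/10000
2 2 601/625
3 3 4679/5000
4 4 4501/5000
5 5 8653/10000
6 6 1069/1250
7 7 4033/5000
8 8 8033/10000
DF(2y) = 601/625 ≈ 0.961600

step 1 [1y] zero: DF = P = 9679/10000 ≈ 0.967900
step 2 [2y] swap r/1=384/19295: DF=(1 − 384/19295·(0.967900))/(1+384/19295) = 601/625 ≈ 0.961600
step 3 [3y] bond c/1=29/400: DF=(4574137/4000000 − 29/400·(0.967900+0.961600))/(1+29/400) = 4679/5000 ≈ 0.935800
step 4 [4y] swap r/1=998/37655: DF=(1 − 998/37655·(0.967900+0.961600+0.935800))/(1+998/37655) = 4501/5000 ≈ 0.900200
step 5 [5y] swap r/1=449/15436: DF=(1 − 449/15436·(0.967900+0.961600+0.935800+0.900200))/(1+449/15436) = 8653/10000 ≈ 0.865300
step 6 [6y] swap r/1=362/13715: DF=(1 − 362/13715·(0.967900+0.961600+0.935800+0.900200+0.865300))/(1+362/13715) = 1069/1250 ≈ 0.855200
step 7 [7y] zero: DF = P = 4033/5000 ≈ 0.806600
step 8 [8y] zero: DF = P = 8033/10000 ≈ 0.803300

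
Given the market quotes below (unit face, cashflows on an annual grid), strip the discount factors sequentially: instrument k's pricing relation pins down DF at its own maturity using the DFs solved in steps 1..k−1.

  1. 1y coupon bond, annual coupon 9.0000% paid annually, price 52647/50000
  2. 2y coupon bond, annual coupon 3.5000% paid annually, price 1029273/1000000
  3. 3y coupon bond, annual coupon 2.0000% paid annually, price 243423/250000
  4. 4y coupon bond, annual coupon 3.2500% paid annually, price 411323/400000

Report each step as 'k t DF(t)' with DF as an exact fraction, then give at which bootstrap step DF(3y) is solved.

step 1 [1y] bond c/1=9/100: DF=(52647/50000 − 9/100·(0))/(1+9/100) = 483/500 ≈ 0.966000
step 2 [2y] bond c/1=7/200: DF=(1029273/1000000 − 7/200·(0.966000))/(1+7/200) = 4809/5000 ≈ 0.961800
step 3 [3y] bond c/1=1/50: DF=(243423/250000 − 1/50·(0.966000+0.961800))/(1+1/50) = 573/625 ≈ 0.916800
step 4 [4y] bond c/1=13/400: DF=(411323/400000 − 13/400·(0.966000+0.961800+0.916800))/(1+13/400) = 1133/1250 ≈ 0.906400

1 1 483/500
2 2 4809/5000
3 3 573/625
4 4 1133/1250
DF(3y) is solved at step 3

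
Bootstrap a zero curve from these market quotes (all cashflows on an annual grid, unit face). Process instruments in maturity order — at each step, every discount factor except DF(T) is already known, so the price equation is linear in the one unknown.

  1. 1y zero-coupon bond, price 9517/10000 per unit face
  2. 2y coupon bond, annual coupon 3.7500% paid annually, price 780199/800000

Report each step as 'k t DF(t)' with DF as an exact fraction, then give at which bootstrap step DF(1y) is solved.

step 1 [1y] zero: DF = P = 9517/10000 ≈ 0.951700
step 2 [2y] bond c/1=3/80: DF=(780199/800000 − 3/80·(0.951700))/(1+3/80) = 566/625 ≈ 0.905600

1 1 9517/10000
2 2 566/625
DF(1y) is solved at step 1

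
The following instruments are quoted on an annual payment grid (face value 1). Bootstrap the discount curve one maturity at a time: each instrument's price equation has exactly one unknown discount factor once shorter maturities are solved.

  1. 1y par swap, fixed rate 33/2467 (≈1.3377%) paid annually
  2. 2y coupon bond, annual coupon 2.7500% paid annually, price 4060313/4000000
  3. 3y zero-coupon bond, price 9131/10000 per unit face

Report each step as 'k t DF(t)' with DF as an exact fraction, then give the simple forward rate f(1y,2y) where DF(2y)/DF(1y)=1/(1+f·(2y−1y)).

step 1 [1y] swap r/1=33/2467: DF=(1 − 33/2467·(0))/(1+33/2467) = 2467/2500 ≈ 0.986800
step 2 [2y] bond c/1=11/400: DF=(4060313/4000000 − 11/400·(0.986800))/(1+11/400) = 1923/2000 ≈ 0.961500
step 3 [3y] zero: DF = P = 9131/10000 ≈ 0.913100

1 1 2467/2500
2 2 1923/2000
3 3 9131/10000
f(1y,2y) = ((2467/2500)/(1923/2000) − 1)/(1) = 253/9615 ≈ 2.6313%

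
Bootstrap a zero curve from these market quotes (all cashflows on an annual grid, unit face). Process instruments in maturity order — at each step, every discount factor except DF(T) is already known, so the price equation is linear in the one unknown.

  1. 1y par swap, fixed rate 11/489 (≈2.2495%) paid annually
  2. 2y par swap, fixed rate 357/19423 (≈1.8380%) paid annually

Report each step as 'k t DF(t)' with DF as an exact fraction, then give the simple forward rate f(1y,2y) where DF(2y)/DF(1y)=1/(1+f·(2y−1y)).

step 1 [1y] swap r/1=11/489: DF=(1 − 11/489·(0))/(1+11/489) = 489/500 ≈ 0.978000
step 2 [2y] swap r/1=357/19423: DF=(1 − 357/19423·(0.978000))/(1+357/19423) = 9643/10000 ≈ 0.964300

1 1 489/500
2 2 9643/10000
f(1y,2y) = ((489/500)/(9643/10000) − 1)/(1) = 137/9643 ≈ 1.4207%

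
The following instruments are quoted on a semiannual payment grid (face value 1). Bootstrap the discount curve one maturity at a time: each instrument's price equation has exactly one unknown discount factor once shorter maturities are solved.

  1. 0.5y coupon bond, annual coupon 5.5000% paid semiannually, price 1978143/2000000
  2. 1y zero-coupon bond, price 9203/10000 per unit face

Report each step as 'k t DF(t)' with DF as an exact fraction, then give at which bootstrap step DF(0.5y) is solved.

step 1 [0.5y] bond c/2=11/400: DF=(1978143/2000000 − 11/400·(0))/(1+11/400) = 4813/5000 ≈ 0.962600
step 2 [1y] zero: DF = P = 9203/10000 ≈ 0.920300

1 1/2 4813/5000
2 1 9203/10000
DF(0.5y) is solved at step 1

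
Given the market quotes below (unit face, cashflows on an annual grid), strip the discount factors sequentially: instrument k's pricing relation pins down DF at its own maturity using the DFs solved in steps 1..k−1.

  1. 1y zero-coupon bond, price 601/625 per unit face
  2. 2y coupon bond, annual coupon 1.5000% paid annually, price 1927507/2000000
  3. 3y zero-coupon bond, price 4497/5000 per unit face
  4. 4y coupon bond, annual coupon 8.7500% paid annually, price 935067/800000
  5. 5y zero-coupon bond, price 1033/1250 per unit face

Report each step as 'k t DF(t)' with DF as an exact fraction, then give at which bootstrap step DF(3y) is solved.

step 1 [1y] zero: DF = P = 601/625 ≈ 0.961600
step 2 [2y] bond c/1=3/200: DF=(1927507/2000000 − 3/200·(0.961600))/(1+3/200) = 9353/10000 ≈ 0.935300
step 3 [3y] zero: DF = P = 4497/5000 ≈ 0.899400
step 4 [4y] bond c/1=7/80: DF=(935067/800000 − 7/80·(0.961600+0.935300+0.899400))/(1+7/80) = 4249/5000 ≈ 0.849800
step 5 [5y] zero: DF = P = 1033/1250 ≈ 0.826400

1 1 601/625
2 2 9353/10000
3 3 4497/5000
4 4 4249/5000
5 5 1033/1250
DF(3y) is solved at step 3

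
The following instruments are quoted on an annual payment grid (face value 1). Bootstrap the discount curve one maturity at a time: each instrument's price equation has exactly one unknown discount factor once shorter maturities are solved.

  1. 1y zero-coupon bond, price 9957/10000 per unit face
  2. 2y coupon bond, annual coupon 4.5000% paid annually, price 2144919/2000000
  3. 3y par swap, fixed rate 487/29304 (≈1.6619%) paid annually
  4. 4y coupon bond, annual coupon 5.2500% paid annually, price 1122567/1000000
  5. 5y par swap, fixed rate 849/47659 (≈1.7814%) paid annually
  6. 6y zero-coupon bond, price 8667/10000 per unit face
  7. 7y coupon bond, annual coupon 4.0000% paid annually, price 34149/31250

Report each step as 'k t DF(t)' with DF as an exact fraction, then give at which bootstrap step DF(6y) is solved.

step 1 [1y] zero: DF = P = 9957/10000 ≈ 0.995700
step 2 [2y] bond c/1=9/200: DF=(2144919/2000000 − 9/200·(0.995700))/(1+9/200) = 4917/5000 ≈ 0.983400
step 3 [3y] swap r/1=487/29304: DF=(1 − 487/29304·(0.995700+0.983400))/(1+487/29304) = 9513/10000 ≈ 0.951300
step 4 [4y] bond c/1=21/400: DF=(1122567/1000000 − 21/400·(0.995700+0.983400+0.951300))/(1+21/400) = 2301/2500 ≈ 0.920400
step 5 [5y] swap r/1=849/47659: DF=(1 − 849/47659·(0.995700+0.983400+0.951300+0.920400))/(1+849/47659) = 9151/10000 ≈ 0.915100
step 6 [6y] zero: DF = P = 8667/10000 ≈ 0.866700
step 7 [7y] bond c/1=1/25: DF=(34149/31250 − 1/25·(0.995700+0.983400+0.951300+0.920400+0.915100+0.866700))/(1+1/25) = 8341/10000 ≈ 0.834100

1 1 9957/10000
2 2 4917/5000
3 3 9513/10000
4 4 2301/2500
5 5 9151/10000
6 6 8667/10000
7 7 8341/10000
DF(6y) is solved at step 6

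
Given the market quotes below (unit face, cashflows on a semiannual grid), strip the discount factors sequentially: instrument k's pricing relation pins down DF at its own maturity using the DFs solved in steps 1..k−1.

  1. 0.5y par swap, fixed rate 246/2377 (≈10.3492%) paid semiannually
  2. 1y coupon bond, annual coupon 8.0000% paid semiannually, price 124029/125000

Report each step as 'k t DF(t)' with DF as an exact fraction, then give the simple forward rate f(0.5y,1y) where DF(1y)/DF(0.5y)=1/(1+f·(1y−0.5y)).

1 1/2 2377/2500
2 1 367/400
f(0.5y,1y) = ((2377/2500)/(367/400) − 1)/(1/2) = 666/9175 ≈ 7.2589%

step 1 [0.5y] swap r/2=123/2377: DF=(1 − 123/2377·(0))/(1+123/2377) = 2377/2500 ≈ 0.950800
step 2 [1y] bond c/2=1/25: DF=(124029/125000 − 1/25·(0.950800))/(1+1/25) = 367/400 ≈ 0.917500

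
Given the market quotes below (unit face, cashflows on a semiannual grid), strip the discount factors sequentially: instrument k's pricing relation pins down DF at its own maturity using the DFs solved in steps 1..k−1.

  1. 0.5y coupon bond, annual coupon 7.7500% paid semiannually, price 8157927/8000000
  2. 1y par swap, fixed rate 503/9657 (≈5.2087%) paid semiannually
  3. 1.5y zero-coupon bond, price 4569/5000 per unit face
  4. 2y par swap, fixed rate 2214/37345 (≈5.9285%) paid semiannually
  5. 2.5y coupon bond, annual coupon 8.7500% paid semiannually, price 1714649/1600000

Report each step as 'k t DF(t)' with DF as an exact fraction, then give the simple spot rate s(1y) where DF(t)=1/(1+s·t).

1 1/2 9817/10000
2 1 9497/10000
3 3/2 4569/5000
4 2 8893/10000
5 5/2 4351/5000
s(1y) = (1/(9497/10000) − 1)/(1) = 503/9497 ≈ 5.2964%

step 1 [0.5y] bond c/2=31/800: DF=(8157927/8000000 − 31/800·(0))/(1+31/800) = 9817/10000 ≈ 0.981700
step 2 [1y] swap r/2=503/19314: DF=(1 − 503/19314·(0.981700))/(1+503/19314) = 9497/10000 ≈ 0.949700
step 3 [1.5y] zero: DF = P = 4569/5000 ≈ 0.913800
step 4 [2y] swap r/2=1107/37345: DF=(1 − 1107/37345·(0.981700+0.949700+0.913800))/(1+1107/37345) = 8893/10000 ≈ 0.889300
step 5 [2.5y] bond c/2=7/160: DF=(1714649/1600000 − 7/160·(0.981700+0.949700+0.913800+0.889300))/(1+7/160) = 4351/5000 ≈ 0.870200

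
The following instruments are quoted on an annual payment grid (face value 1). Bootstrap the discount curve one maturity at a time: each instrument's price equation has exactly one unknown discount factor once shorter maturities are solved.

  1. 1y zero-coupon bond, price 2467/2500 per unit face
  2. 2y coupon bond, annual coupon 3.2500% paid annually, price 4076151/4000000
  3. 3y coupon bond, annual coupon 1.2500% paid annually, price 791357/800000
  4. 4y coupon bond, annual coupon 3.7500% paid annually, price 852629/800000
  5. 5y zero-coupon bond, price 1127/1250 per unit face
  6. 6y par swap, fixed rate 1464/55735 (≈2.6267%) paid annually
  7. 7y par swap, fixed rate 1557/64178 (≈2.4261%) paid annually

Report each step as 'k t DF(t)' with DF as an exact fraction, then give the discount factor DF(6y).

step 1 [1y] zero: DF = P = 2467/2500 ≈ 0.986800
step 2 [2y] bond c/1=13/400: DF=(4076151/4000000 − 13/400·(0.986800))/(1+13/400) = 9559/10000 ≈ 0.955900
step 3 [3y] bond c/1=1/80: DF=(791357/800000 − 1/80·(0.986800+0.955900))/(1+1/80) = 953/1000 ≈ 0.953000
step 4 [4y] bond c/1=3/80: DF=(852629/800000 − 3/80·(0.986800+0.955900+0.953000))/(1+3/80) = 4613/5000 ≈ 0.922600
step 5 [5y] zero: DF = P = 1127/1250 ≈ 0.901600
step 6 [6y] swap r/1=1464/55735: DF=(1 − 1464/55735·(0.986800+0.955900+0.953000+0.922600+0.901600))/(1+1464/55735) = 1067/1250 ≈ 0.853600
step 7 [7y] swap r/1=1557/64178: DF=(1 − 1557/64178·(0.986800+0.955900+0.953000+0.922600+0.901600+0.853600))/(1+1557/64178) = 8443/10000 ≈ 0.844300

1 1 2467/2500
2 2 9559/10000
3 3 953/1000
4 4 4613/5000
5 5 1127/1250
6 6 1067/1250
7 7 8443/10000
DF(6y) = 1067/1250 ≈ 0.853600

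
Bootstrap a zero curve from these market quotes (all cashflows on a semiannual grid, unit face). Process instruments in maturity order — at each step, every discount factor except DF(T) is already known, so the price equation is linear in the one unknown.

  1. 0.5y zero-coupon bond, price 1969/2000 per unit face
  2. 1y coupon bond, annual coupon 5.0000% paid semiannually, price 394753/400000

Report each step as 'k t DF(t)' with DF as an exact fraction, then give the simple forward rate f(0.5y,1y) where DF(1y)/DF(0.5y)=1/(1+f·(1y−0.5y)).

1 1/2 1969/2000
2 1 2347/2500
f(0.5y,1y) = ((1969/2000)/(2347/2500) − 1)/(1/2) = 457/4694 ≈ 9.7358%

step 1 [0.5y] zero: DF = P = 1969/2000 ≈ 0.984500
step 2 [1y] bond c/2=1/40: DF=(394753/400000 − 1/40·(0.984500))/(1+1/40) = 2347/2500 ≈ 0.938800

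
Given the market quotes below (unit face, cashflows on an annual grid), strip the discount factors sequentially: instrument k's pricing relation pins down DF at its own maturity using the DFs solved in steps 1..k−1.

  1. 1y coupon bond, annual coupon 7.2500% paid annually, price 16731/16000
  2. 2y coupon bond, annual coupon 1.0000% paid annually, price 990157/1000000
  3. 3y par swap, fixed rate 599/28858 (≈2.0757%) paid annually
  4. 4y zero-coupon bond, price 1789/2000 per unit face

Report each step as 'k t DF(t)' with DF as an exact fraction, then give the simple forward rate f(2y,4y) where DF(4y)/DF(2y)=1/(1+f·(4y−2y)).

step 1 [1y] bond c/1=29/400: DF=(16731/16000 − 29/400·(0))/(1+29/400) = 39/40 ≈ 0.975000
step 2 [2y] bond c/1=1/100: DF=(990157/1000000 − 1/100·(0.975000))/(1+1/100) = 9707/10000 ≈ 0.970700
step 3 [3y] swap r/1=599/28858: DF=(1 − 599/28858·(0.975000+0.970700))/(1+599/28858) = 9401/10000 ≈ 0.940100
step 4 [4y] zero: DF = P = 1789/2000 ≈ 0.894500

1 1 39/40
2 2 9707/10000
3 3 9401/10000
4 4 1789/2000
f(2y,4y) = ((9707/10000)/(1789/2000) − 1)/(2) = 381/8945 ≈ 4.2594%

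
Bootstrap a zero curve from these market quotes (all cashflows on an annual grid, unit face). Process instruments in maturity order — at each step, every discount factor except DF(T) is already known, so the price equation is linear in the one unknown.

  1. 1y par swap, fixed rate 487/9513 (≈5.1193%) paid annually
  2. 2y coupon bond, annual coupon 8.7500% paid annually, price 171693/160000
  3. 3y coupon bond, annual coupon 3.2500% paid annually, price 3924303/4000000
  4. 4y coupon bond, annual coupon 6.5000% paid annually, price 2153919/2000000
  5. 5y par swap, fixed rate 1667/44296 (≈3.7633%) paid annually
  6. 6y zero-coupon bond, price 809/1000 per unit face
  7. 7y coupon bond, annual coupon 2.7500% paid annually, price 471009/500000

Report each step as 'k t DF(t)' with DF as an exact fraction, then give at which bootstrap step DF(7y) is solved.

1 1 9513/10000
2 2 4551/5000
3 3 2229/2500
4 4 527/625
5 5 8333/10000
6 6 809/1000
7 7 3883/5000
DF(7y) is solved at step 7

step 1 [1y] swap r/1=487/9513: DF=(1 − 487/9513·(0))/(1+487/9513) = 9513/10000 ≈ 0.951300
step 2 [2y] bond c/1=7/80: DF=(171693/160000 − 7/80·(0.951300))/(1+7/80) = 4551/5000 ≈ 0.910200
step 3 [3y] bond c/1=13/400: DF=(3924303/4000000 − 13/400·(0.951300+0.910200))/(1+13/400) = 2229/2500 ≈ 0.891600
step 4 [4y] bond c/1=13/200: DF=(2153919/2000000 − 13/200·(0.951300+0.910200+0.891600))/(1+13/200) = 527/625 ≈ 0.843200
step 5 [5y] swap r/1=1667/44296: DF=(1 − 1667/44296·(0.951300+0.910200+0.891600+0.843200))/(1+1667/44296) = 8333/10000 ≈ 0.833300
step 6 [6y] zero: DF = P = 809/1000 ≈ 0.809000
step 7 [7y] bond c/1=11/400: DF=(471009/500000 − 11/400·(0.951300+0.910200+0.891600+0.843200+0.833300+0.809000))/(1+11/400) = 3883/5000 ≈ 0.776600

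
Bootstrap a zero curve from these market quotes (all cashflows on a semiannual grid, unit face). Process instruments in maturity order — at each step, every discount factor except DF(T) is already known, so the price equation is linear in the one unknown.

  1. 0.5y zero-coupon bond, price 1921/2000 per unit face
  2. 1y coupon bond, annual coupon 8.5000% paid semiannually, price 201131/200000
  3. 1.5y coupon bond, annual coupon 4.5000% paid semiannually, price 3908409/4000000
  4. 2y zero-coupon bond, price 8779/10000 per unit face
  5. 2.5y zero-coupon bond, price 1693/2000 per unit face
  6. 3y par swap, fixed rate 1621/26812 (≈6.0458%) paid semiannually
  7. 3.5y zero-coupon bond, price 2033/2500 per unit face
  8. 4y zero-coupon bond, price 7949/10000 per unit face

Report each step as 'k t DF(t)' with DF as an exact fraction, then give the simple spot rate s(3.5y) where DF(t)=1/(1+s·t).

1 1/2 1921/2000
2 1 1851/2000
3 3/2 9141/10000
4 2 8779/10000
5 5/2 1693/2000
6 3 8379/10000
7 7/2 2033/2500
8 4 7949/10000
s(3.5y) = (1/(2033/2500) − 1)/(7/2) = 934/14231 ≈ 6.5631%

step 1 [0.5y] zero: DF = P = 1921/2000 ≈ 0.960500
step 2 [1y] bond c/2=17/400: DF=(201131/200000 − 17/400·(0.960500))/(1+17/400) = 1851/2000 ≈ 0.925500
step 3 [1.5y] bond c/2=9/400: DF=(3908409/4000000 − 9/400·(0.960500+0.925500))/(1+9/400) = 9141/10000 ≈ 0.914100
step 4 [2y] zero: DF = P = 8779/10000 ≈ 0.877900
step 5 [2.5y] zero: DF = P = 1693/2000 ≈ 0.846500
step 6 [3y] swap r/2=1621/53624: DF=(1 − 1621/53624·(0.960500+0.925500+0.914100+0.877900+0.846500))/(1+1621/53624) = 8379/10000 ≈ 0.837900
step 7 [3.5y] zero: DF = P = 2033/2500 ≈ 0.813200
step 8 [4y] zero: DF = P = 7949/10000 ≈ 0.794900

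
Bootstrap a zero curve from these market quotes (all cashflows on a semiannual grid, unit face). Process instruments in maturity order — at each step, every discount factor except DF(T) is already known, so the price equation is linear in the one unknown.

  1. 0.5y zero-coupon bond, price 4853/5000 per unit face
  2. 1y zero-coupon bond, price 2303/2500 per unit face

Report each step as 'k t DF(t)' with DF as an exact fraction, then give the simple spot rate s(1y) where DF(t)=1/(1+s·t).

step 1 [0.5y] zero: DF = P = 4853/5000 ≈ 0.970600
step 2 [1y] zero: DF = P = 2303/2500 ≈ 0.921200

1 1/2 4853/5000
2 1 2303/2500
s(1y) = (1/(2303/2500) − 1)/(1) = 197/2303 ≈ 8.5541%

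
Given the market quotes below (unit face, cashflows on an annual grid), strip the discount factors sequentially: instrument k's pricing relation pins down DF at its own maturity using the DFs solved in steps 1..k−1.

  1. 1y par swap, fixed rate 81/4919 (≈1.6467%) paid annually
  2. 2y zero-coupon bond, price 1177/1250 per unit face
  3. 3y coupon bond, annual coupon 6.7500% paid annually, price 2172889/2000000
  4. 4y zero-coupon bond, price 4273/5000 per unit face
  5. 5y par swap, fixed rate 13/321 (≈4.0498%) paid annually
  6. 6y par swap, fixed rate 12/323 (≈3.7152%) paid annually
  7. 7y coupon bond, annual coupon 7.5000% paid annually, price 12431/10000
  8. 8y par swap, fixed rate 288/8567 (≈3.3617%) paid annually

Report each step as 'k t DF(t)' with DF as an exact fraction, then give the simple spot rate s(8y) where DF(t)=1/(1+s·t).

step 1 [1y] swap r/1=81/4919: DF=(1 − 81/4919·(0))/(1+81/4919) = 4919/5000 ≈ 0.983800
step 2 [2y] zero: DF = P = 1177/1250 ≈ 0.941600
step 3 [3y] bond c/1=27/400: DF=(2172889/2000000 − 27/400·(0.983800+0.941600))/(1+27/400) = 112/125 ≈ 0.896000
step 4 [4y] zero: DF = P = 4273/5000 ≈ 0.854600
step 5 [5y] swap r/1=13/321: DF=(1 − 13/321·(0.983800+0.941600+0.896000+0.854600))/(1+13/321) = 409/500 ≈ 0.818000
step 6 [6y] swap r/1=12/323: DF=(1 − 12/323·(0.983800+0.941600+0.896000+0.854600+0.818000))/(1+12/323) = 502/625 ≈ 0.803200
step 7 [7y] bond c/1=3/40: DF=(12431/10000 − 3/40·(0.983800+0.941600+0.896000+0.854600+0.818000+0.803200))/(1+3/40) = 1967/2500 ≈ 0.786800
step 8 [8y] swap r/1=288/8567: DF=(1 − 288/8567·(0.983800+0.941600+0.896000+0.854600+0.818000+0.803200+0.786800))/(1+288/8567) = 481/625 ≈ 0.769600

1 1 4919/5000
2 2 1177/1250
3 3 112/125
4 4 4273/5000
5 5 409/500
6 6 502/625
7 7 1967/2500
8 8 481/625
s(8y) = (1/(481/625) − 1)/(8) = 18/481 ≈ 3.7422%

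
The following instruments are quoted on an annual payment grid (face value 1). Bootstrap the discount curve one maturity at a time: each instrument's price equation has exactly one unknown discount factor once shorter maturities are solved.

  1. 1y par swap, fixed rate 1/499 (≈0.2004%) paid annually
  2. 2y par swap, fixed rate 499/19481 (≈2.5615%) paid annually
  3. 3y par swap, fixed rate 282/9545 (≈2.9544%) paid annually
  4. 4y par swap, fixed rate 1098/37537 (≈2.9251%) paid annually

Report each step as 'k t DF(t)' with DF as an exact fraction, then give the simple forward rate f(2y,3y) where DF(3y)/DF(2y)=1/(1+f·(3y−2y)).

step 1 [1y] swap r/1=1/499: DF=(1 − 1/499·(0))/(1+1/499) = 499/500 ≈ 0.998000
step 2 [2y] swap r/1=499/19481: DF=(1 − 499/19481·(0.998000))/(1+499/19481) = 9501/10000 ≈ 0.950100
step 3 [3y] swap r/1=282/9545: DF=(1 − 282/9545·(0.998000+0.950100))/(1+282/9545) = 4577/5000 ≈ 0.915400
step 4 [4y] swap r/1=1098/37537: DF=(1 − 1098/37537·(0.998000+0.950100+0.915400))/(1+1098/37537) = 4451/5000 ≈ 0.890200

1 1 499/500
2 2 9501/10000
3 3 4577/5000
4 4 4451/5000
f(2y,3y) = ((9501/10000)/(4577/5000) − 1)/(1) = 347/9154 ≈ 3.7907%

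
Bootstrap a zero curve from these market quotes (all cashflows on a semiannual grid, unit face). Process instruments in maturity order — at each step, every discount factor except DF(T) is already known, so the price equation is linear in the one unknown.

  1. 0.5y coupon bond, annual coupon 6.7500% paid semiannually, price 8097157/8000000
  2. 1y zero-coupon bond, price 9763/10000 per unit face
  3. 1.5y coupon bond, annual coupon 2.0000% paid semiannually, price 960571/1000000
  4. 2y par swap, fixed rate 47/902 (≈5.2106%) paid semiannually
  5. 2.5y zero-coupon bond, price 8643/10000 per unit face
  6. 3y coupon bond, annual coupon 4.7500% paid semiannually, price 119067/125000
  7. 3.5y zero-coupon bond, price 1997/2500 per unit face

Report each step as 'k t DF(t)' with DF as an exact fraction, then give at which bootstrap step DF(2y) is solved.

step 1 [0.5y] bond c/2=27/800: DF=(8097157/8000000 − 27/800·(0))/(1+27/800) = 9791/10000 ≈ 0.979100
step 2 [1y] zero: DF = P = 9763/10000 ≈ 0.976300
step 3 [1.5y] bond c/2=1/100: DF=(960571/1000000 − 1/100·(0.979100+0.976300))/(1+1/100) = 9317/10000 ≈ 0.931700
step 4 [2y] swap r/2=47/1804: DF=(1 − 47/1804·(0.979100+0.976300+0.931700))/(1+47/1804) = 9013/10000 ≈ 0.901300
step 5 [2.5y] zero: DF = P = 8643/10000 ≈ 0.864300
step 6 [3y] bond c/2=19/800: DF=(119067/125000 − 19/800·(0.979100+0.976300+0.931700+0.901300+0.864300))/(1+19/800) = 329/400 ≈ 0.822500
step 7 [3.5y] zero: DF = P = 1997/2500 ≈ 0.798800

1 1/2 9791/10000
2 1 9763/10000
3 3/2 9317/10000
4 2 9013/10000
5 5/2 8643/10000
6 3 329/400
7 7/2 1997/2500
DF(2y) is solved at step 4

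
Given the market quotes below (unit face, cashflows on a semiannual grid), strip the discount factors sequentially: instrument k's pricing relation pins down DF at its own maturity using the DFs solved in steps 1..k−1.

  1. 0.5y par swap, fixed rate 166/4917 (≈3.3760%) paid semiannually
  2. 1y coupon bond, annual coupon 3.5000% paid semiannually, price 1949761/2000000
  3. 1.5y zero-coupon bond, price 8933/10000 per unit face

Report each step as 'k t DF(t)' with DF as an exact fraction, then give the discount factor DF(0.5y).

1 1/2 4917/5000
2 1 2353/2500
3 3/2 8933/10000
DF(0.5y) = 4917/5000 ≈ 0.983400

step 1 [0.5y] swap r/2=83/4917: DF=(1 − 83/4917·(0))/(1+83/4917) = 4917/5000 ≈ 0.983400
step 2 [1y] bond c/2=7/400: DF=(1949761/2000000 − 7/400·(0.983400))/(1+7/400) = 2353/2500 ≈ 0.941200
step 3 [1.5y] zero: DF = P = 8933/10000 ≈ 0.893300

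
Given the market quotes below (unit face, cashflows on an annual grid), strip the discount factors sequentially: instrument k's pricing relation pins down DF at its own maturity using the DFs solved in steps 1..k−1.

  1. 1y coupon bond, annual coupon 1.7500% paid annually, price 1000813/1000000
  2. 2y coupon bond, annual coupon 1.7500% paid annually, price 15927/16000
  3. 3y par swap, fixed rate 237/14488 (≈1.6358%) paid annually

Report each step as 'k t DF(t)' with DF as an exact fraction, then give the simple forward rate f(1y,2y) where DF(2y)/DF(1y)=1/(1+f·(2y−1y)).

step 1 [1y] bond c/1=7/400: DF=(1000813/1000000 − 7/400·(0))/(1+7/400) = 2459/2500 ≈ 0.983600
step 2 [2y] bond c/1=7/400: DF=(15927/16000 − 7/400·(0.983600))/(1+7/400) = 4807/5000 ≈ 0.961400
step 3 [3y] swap r/1=237/14488: DF=(1 − 237/14488·(0.983600+0.961400))/(1+237/14488) = 4763/5000 ≈ 0.952600

1 1 2459/2500
2 2 4807/5000
3 3 4763/5000
f(1y,2y) = ((2459/2500)/(4807/5000) − 1)/(1) = 111/4807 ≈ 2.3091%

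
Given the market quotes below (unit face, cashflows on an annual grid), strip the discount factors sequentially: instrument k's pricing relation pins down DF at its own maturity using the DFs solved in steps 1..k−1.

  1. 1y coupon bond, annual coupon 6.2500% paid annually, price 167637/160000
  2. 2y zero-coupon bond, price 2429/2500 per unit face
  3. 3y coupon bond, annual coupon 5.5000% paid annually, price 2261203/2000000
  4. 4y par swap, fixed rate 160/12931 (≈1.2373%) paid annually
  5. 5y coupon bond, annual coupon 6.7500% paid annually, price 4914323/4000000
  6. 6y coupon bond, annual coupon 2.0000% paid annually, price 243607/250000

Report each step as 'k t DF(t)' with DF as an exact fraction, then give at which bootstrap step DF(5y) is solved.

1 1 9861/10000
2 2 2429/2500
3 3 606/625
4 4 119/125
5 5 566/625
6 6 1723/2000
DF(5y) is solved at step 5

step 1 [1y] bond c/1=1/16: DF=(167637/160000 − 1/16·(0))/(1+1/16) = 9861/10000 ≈ 0.986100
step 2 [2y] zero: DF = P = 2429/2500 ≈ 0.971600
step 3 [3y] bond c/1=11/200: DF=(2261203/2000000 − 11/200·(0.986100+0.971600))/(1+11/200) = 606/625 ≈ 0.969600
step 4 [4y] swap r/1=160/12931: DF=(1 − 160/12931·(0.986100+0.971600+0.969600))/(1+160/12931) = 119/125 ≈ 0.952000
step 5 [5y] bond c/1=27/400: DF=(4914323/4000000 − 27/400·(0.986100+0.971600+0.969600+0.952000))/(1+27/400) = 566/625 ≈ 0.905600
step 6 [6y] bond c/1=1/50: DF=(243607/250000 − 1/50·(0.986100+0.971600+0.969600+0.952000+0.905600))/(1+1/50) = 1723/2000 ≈ 0.861500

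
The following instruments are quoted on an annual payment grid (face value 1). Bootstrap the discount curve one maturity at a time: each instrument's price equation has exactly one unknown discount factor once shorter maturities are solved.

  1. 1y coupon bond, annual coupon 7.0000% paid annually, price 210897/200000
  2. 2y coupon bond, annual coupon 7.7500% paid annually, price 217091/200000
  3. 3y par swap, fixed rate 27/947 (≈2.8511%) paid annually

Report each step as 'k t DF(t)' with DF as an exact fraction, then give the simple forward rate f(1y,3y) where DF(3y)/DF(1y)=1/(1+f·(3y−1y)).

step 1 [1y] bond c/1=7/100: DF=(210897/200000 − 7/100·(0))/(1+7/100) = 1971/2000 ≈ 0.985500
step 2 [2y] bond c/1=31/400: DF=(217091/200000 − 31/400·(0.985500))/(1+31/400) = 1873/2000 ≈ 0.936500
step 3 [3y] swap r/1=27/947: DF=(1 − 27/947·(0.985500+0.936500))/(1+27/947) = 919/1000 ≈ 0.919000

1 1 1971/2000
2 2 1873/2000
3 3 919/1000
f(1y,3y) = ((1971/2000)/(919/1000) − 1)/(2) = 133/3676 ≈ 3.6181%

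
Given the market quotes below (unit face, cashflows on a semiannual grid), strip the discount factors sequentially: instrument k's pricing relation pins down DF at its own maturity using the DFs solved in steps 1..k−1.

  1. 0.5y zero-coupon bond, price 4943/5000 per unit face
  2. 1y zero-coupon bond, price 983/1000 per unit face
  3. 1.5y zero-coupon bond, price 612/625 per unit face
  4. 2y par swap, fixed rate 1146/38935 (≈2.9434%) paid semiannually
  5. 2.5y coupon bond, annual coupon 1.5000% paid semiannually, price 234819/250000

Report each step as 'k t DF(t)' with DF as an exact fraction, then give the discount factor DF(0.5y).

step 1 [0.5y] zero: DF = P = 4943/5000 ≈ 0.988600
step 2 [1y] zero: DF = P = 983/1000 ≈ 0.983000
step 3 [1.5y] zero: DF = P = 612/625 ≈ 0.979200
step 4 [2y] swap r/2=573/38935: DF=(1 − 573/38935·(0.988600+0.983000+0.979200))/(1+573/38935) = 9427/10000 ≈ 0.942700
step 5 [2.5y] bond c/2=3/400: DF=(234819/250000 − 3/400·(0.988600+0.983000+0.979200+0.942700))/(1+3/400) = 9033/10000 ≈ 0.903300

1 1/2 4943/5000
2 1 983/1000
3 3/2 612/625
4 2 9427/10000
5 5/2 9033/10000
DF(0.5y) = 4943/5000 ≈ 0.988600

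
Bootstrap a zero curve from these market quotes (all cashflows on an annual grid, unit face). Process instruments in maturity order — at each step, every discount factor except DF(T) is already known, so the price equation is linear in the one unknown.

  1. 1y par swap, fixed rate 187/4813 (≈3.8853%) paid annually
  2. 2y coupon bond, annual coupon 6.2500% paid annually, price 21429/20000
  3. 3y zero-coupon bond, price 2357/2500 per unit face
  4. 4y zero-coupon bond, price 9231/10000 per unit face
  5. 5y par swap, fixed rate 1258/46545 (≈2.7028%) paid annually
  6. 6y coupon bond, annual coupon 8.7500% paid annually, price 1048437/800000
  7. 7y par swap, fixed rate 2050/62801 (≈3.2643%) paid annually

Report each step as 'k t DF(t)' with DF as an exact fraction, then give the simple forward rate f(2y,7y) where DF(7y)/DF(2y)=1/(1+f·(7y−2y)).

step 1 [1y] swap r/1=187/4813: DF=(1 − 187/4813·(0))/(1+187/4813) = 4813/5000 ≈ 0.962600
step 2 [2y] bond c/1=1/16: DF=(21429/20000 − 1/16·(0.962600))/(1+1/16) = 4759/5000 ≈ 0.951800
step 3 [3y] zero: DF = P = 2357/2500 ≈ 0.942800
step 4 [4y] zero: DF = P = 9231/10000 ≈ 0.923100
step 5 [5y] swap r/1=1258/46545: DF=(1 − 1258/46545·(0.962600+0.951800+0.942800+0.923100))/(1+1258/46545) = 4371/5000 ≈ 0.874200
step 6 [6y] bond c/1=7/80: DF=(1048437/800000 − 7/80·(0.962600+0.951800+0.942800+0.923100+0.874200))/(1+7/80) = 4153/5000 ≈ 0.830600
step 7 [7y] swap r/1=2050/62801: DF=(1 − 2050/62801·(0.962600+0.951800+0.942800+0.923100+0.874200+0.830600))/(1+2050/62801) = 159/200 ≈ 0.795000

1 1 4813/5000
2 2 4759/5000
3 3 2357/2500
4 4 9231/10000
5 5 4371/5000
6 6 4153/5000
7 7 159/200
f(2y,7y) = ((4759/5000)/(159/200) − 1)/(5) = 784/19875 ≈ 3.9447%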